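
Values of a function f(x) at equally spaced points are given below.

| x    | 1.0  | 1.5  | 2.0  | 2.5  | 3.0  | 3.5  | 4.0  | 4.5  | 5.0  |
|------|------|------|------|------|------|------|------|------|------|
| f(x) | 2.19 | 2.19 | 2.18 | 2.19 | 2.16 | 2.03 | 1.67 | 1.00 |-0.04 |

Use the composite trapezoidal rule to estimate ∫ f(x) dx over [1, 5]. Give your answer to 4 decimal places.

h = 0.5, n = 8.
(h/2)·[y₀ + 2y₁ + 2y₂ + 2y₃ + 2y₄ + 2y₅ + 2y₆ + 2y₇ + y₈] = 0.25·(28.99) = 7.2475.

7.2475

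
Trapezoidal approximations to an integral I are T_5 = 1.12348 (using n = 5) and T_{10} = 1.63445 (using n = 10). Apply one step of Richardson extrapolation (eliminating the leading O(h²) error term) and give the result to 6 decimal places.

R = (4·T_{10} − T_5) / 3 = (4·1.63445 − 1.12348)/3 = (5.41432)/3 = 1.804773.

1.804773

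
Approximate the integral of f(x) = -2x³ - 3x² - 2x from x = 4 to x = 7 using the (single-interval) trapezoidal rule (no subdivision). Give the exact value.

-1546.5

T = (b−a)/2 · [f(4) + f(7)] = 1.5·[(-184) + (-847)] = -1546.5.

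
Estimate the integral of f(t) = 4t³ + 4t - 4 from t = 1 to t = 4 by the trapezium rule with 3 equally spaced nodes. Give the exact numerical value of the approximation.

h = (4 − 1)/2 = 1.5.
Nodes t₀,…,t₂ = 1, 2.5, 4.
f(t) = 4t³ + 4t - 4: f₀=4, f₁=68.5, f₂=268.
(h/2)·[f₀ + 2f₁ + f₂] = 0.75·(409) = 306.75.

306.75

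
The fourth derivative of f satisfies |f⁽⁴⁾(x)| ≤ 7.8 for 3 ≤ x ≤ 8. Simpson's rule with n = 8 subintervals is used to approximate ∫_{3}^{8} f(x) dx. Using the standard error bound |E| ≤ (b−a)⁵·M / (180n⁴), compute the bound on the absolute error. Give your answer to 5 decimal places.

|E| ≤ (5)⁵·7.8 / (180·8⁴) = 24375/737280 = 0.03306.

0.03306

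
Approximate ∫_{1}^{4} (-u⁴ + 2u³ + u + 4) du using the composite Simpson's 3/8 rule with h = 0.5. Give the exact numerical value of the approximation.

h = (4 − 1)/6 = 0.5.
Nodes u₀,…,u₆ = 1, 1.5, 2, 2.5, 3, 3.5, 4.
f(u) = -u⁴ + 2u³ + u + 4: f₀=6, f₁=7.1875, f₂=6, f₃=-1.3125, f₄=-20, f₅=-56.8125, f₆=-120.
(3h/8)·[f₀ + 3f₁ + 3f₂ + 2f₃ + 3f₄ + 3f₅ + f₆] = 0.1875·(-307.5) = -57.65625.

-57.65625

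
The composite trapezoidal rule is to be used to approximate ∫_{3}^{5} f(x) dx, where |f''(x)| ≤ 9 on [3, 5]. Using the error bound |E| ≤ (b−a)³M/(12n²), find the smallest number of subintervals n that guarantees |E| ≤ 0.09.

9

Need 72/(12n²) ≤ 0.09.
n² ≥ 72/(12·0.09) = 66.6667 ⇒ n ≥ 8.1650, so the smallest n is 9.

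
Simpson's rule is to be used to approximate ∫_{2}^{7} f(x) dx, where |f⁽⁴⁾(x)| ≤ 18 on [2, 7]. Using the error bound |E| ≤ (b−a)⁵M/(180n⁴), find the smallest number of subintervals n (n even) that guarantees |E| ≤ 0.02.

12

Need 56250/(180n⁴) ≤ 0.02.
n⁴ ≥ 56250/(180·0.02) = 15625 ⇒ n ≥ 11.1803, so the smallest even n is 12. (n must be even for Simpson's rule.)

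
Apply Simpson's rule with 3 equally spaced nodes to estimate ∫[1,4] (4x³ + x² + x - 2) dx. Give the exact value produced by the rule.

277.5

h = (4 − 1)/2 = 1.5.
Nodes x₀,…,x₂ = 1, 2.5, 4.
f(x) = 4x³ + x² + x - 2: f₀=4, f₁=69.25, f₂=274.
(h/3)·[f₀ + 4f₁ + f₂] = 0.5·(555) = 277.5.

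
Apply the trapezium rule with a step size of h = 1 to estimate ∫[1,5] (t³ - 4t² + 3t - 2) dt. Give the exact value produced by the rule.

h = (5 − 1)/4 = 1.
Nodes t₀,…,t₄ = 1, 2, 3, 4, 5.
f(t) = t³ - 4t² + 3t - 2: f₀=-2, f₁=-4, f₂=-2, f₃=10, f₄=38.
(h/2)·[f₀ + 2f₁ + 2f₂ + 2f₃ + f₄] = 0.5·(44) = 22.

22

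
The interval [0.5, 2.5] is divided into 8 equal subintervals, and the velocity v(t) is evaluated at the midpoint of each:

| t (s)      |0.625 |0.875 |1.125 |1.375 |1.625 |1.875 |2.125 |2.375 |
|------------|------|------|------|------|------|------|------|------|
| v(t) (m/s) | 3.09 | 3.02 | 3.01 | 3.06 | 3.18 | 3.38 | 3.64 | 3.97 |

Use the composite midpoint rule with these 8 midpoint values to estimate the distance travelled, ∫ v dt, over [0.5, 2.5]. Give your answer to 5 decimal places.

6.58750

h = 0.25, n = 8.
h·[y(m₁) + y(m₂) + y(m₃) + y(m₄) + y(m₅) + y(m₆) + y(m₇) + y(m₈)] = 0.25·(26.35) = 6.58750.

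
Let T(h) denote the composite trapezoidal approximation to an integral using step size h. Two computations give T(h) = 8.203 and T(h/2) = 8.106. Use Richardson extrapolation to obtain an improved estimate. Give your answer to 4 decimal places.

R = (4·T(h/2) − T(h)) / 3 = (4·8.106 − 8.203)/3 = (24.221)/3 = 8.0737.

8.0737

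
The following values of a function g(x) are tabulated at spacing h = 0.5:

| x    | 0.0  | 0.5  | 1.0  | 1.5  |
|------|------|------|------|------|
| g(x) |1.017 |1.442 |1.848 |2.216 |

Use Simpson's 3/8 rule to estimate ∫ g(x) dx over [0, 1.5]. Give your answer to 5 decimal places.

2.45681

h = 0.5, n = 3.
(3h/8)·[y₀ + 3y₁ + 3y₂ + y₃] = 0.1875·(13.103) = 2.45681.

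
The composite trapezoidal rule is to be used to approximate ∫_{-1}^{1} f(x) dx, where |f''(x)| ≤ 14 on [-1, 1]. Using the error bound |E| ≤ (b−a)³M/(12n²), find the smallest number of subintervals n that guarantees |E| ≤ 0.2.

Need 112/(12n²) ≤ 0.2.
n² ≥ 112/(12·0.2) = 46.6667 ⇒ n ≥ 6.8313, so the smallest n is 7.

7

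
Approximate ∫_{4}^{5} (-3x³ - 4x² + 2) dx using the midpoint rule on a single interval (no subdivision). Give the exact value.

M = (b−a)·f(4.5) = 1·(-352.375) = -352.375.

-352.375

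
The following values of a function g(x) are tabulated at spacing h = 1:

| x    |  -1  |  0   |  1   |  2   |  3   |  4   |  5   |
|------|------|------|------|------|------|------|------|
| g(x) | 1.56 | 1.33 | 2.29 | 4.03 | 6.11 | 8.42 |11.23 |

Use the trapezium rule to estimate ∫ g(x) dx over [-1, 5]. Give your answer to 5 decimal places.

h = 1, n = 6.
(h/2)·[y₀ + 2y₁ + 2y₂ + 2y₃ + 2y₄ + 2y₅ + y₆] = 0.5·(57.15) = 28.57500.

28.57500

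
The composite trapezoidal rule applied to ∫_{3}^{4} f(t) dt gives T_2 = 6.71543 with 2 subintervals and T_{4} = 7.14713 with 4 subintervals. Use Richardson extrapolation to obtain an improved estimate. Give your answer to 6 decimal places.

7.291030

R = (4·T_{4} − T_2) / 3 = (4·7.14713 − 6.71543)/3 = (21.87309)/3 = 7.291030.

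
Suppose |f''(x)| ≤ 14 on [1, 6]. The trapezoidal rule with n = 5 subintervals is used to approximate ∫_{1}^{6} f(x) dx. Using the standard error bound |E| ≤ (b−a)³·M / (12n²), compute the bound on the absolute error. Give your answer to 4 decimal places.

|E| ≤ (5)³·14 / (12·5²) = 1750/300 = 5.8333.

5.8333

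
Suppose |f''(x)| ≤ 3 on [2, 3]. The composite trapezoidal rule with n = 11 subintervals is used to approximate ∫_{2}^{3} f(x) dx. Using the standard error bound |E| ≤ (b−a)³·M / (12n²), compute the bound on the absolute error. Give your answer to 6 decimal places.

|E| ≤ (1)³·3 / (12·11²) = 3/1452 = 0.002066.

0.002066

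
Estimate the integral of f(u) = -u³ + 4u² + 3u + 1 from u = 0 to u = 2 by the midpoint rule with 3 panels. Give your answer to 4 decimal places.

14.5926

h = (2 − 0)/3 = 0.666667.
Midpoints m₁,…,m₃ = 0.333333, 1, 1.666667.
f(m₁)=2.407407, f(m₂)=7, f(m₃)=12.481481.
h·[f(m₁) + f(m₂) + f(m₃)] = 0.666667·(21.888889) = 14.5926.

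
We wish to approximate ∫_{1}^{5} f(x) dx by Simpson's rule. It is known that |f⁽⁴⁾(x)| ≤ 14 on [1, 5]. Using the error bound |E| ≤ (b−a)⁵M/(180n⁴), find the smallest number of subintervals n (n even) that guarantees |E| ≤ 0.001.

18

Need 14336/(180n⁴) ≤ 0.001.
n⁴ ≥ 14336/(180·0.001) = 79644.4 ⇒ n ≥ 16.7992, so the smallest even n is 18. (n must be even for Simpson's rule.)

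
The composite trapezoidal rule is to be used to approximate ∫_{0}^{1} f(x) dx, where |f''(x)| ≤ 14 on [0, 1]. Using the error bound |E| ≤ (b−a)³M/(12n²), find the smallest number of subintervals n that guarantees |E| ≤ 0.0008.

39

Need 14/(12n²) ≤ 0.0008.
n² ≥ 14/(12·0.0008) = 1458.33 ⇒ n ≥ 38.1881, so the smallest n is 39.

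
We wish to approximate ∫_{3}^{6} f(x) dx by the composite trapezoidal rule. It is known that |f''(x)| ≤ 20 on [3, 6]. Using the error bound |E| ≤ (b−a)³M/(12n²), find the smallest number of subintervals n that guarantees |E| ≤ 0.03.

39

Need 540/(12n²) ≤ 0.03.
n² ≥ 540/(12·0.03) = 1500 ⇒ n ≥ 38.7298, so the smallest n is 39.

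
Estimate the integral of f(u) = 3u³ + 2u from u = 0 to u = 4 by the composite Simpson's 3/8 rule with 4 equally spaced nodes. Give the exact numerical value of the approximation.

h = (4 − 0)/3 = 1.333333.
Nodes u₀,…,u₃ = 0, 1.333333, 2.666667, 4.
f(u) = 3u³ + 2u: f₀=0, f₁=9.777778, f₂=62.222222, f₃=200.
(3h/8)·[f₀ + 3f₁ + 3f₂ + f₃] = 0.5·(416) = 208.

208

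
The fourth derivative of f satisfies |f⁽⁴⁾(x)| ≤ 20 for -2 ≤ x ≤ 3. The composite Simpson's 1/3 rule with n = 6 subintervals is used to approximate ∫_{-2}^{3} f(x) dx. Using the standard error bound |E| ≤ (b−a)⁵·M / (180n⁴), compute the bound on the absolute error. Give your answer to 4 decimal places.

|E| ≤ (5)⁵·20 / (180·6⁴) = 62500/233280 = 0.2679.

0.2679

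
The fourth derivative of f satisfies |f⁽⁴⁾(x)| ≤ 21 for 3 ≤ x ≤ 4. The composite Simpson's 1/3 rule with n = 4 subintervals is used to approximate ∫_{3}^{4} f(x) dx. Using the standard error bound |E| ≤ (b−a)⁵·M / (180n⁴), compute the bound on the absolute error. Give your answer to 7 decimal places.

|E| ≤ (1)⁵·21 / (180·4⁴) = 21/46080 = 0.0004557.

0.0004557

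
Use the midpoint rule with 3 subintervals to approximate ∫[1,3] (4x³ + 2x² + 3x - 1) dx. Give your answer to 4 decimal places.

h = (3 − 1)/3 = 0.666667.
Midpoints m₁,…,m₃ = 1.333333, 2, 2.666667.
f(m₁)=16.037037, f(m₂)=45, f(m₃)=97.074074.
h·[f(m₁) + f(m₂) + f(m₃)] = 0.666667·(158.111111) = 105.4074.

105.4074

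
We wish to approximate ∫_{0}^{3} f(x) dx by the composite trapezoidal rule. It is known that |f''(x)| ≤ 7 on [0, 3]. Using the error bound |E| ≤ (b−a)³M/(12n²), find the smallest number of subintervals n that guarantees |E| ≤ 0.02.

Need 189/(12n²) ≤ 0.02.
n² ≥ 189/(12·0.02) = 787.5 ⇒ n ≥ 28.0624, so the smallest n is 29.

29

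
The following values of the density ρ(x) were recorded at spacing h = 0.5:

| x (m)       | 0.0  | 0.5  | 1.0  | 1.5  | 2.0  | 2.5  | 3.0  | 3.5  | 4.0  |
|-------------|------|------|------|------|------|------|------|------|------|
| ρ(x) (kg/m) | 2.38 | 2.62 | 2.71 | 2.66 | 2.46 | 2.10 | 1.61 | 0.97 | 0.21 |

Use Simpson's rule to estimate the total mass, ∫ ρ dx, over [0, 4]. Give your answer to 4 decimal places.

8.2583

h = 0.5, n = 8.
(h/3)·[y₀ + 4y₁ + 2y₂ + 4y₃ + 2y₄ + 4y₅ + 2y₆ + 4y₇ + y₈] = 0.166667·(49.55) = 8.2583.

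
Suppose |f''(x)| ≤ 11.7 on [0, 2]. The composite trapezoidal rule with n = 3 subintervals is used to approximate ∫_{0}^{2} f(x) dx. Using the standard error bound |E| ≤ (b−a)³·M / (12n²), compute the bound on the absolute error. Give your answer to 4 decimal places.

0.8667

|E| ≤ (2)³·11.7 / (12·3²) = 93.6/108 = 0.8667.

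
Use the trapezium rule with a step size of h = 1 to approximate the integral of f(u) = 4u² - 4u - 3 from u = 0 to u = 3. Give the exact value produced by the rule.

11

h = (3 − 0)/3 = 1.
Nodes u₀,…,u₃ = 0, 1, 2, 3.
f(u) = 4u² - 4u - 3: f₀=-3, f₁=-3, f₂=5, f₃=21.
(h/2)·[f₀ + 2f₁ + 2f₂ + f₃] = 0.5·(22) = 11.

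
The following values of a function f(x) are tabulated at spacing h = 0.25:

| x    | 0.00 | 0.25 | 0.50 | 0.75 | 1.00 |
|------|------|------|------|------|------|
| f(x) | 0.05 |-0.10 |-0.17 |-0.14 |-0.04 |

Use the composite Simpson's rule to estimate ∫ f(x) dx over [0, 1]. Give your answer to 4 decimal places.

h = 0.25, n = 4.
(h/3)·[y₀ + 4y₁ + 2y₂ + 4y₃ + y₄] = 0.083333·(-1.29) = -0.1075.

-0.1075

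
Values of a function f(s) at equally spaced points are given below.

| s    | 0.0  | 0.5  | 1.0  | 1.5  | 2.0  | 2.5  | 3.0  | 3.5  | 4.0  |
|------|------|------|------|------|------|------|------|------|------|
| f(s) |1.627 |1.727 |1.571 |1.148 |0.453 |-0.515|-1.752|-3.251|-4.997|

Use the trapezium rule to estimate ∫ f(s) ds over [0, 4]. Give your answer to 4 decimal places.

h = 0.5, n = 8.
(h/2)·[y₀ + 2y₁ + 2y₂ + 2y₃ + 2y₄ + 2y₅ + 2y₆ + 2y₇ + y₈] = 0.25·(-4.608) = -1.1520.

-1.1520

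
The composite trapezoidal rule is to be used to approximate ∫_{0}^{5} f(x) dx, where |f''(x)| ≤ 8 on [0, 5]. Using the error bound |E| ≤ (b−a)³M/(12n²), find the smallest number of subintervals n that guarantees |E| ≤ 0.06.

38

Need 1000/(12n²) ≤ 0.06.
n² ≥ 1000/(12·0.06) = 1388.89 ⇒ n ≥ 37.2678, so the smallest n is 38.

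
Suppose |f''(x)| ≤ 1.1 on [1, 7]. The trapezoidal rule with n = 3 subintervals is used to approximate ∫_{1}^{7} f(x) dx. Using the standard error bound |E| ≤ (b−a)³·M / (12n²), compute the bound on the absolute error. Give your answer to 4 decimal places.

2.2000

|E| ≤ (6)³·1.1 / (12·3²) = 237.6/108 = 2.2000.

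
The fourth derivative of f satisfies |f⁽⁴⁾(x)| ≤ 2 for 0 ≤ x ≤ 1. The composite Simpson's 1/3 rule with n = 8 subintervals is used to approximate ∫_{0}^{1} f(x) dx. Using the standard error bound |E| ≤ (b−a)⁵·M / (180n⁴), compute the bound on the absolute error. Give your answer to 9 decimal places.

|E| ≤ (1)⁵·2 / (180·8⁴) = 2/737280 = 0.000002713.

0.000002713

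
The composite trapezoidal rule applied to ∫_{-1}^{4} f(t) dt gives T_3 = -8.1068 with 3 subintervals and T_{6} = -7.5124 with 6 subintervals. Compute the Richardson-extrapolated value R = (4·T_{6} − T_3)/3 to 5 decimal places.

-7.31427

R = (4·T_{6} − T_3) / 3 = (4·(-7.5124) − (-8.1068))/3 = (-21.9428)/3 = -7.31427.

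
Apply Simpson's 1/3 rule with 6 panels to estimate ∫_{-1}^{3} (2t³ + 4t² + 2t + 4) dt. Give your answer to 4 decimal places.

h = (3 − (-1))/6 = 0.666667.
Nodes t₀,…,t₆ = -1, -0.333333, 0.333333, 1, 1.666667, 2.333333, 3.
f(t) = 2t³ + 4t² + 2t + 4: f₀=4, f₁=3.703704, f₂=5.185185, f₃=12, f₄=27.703704, f₅=55.851852, f₆=100.
(h/3)·[f₀ + 4f₁ + 2f₂ + 4f₃ + 2f₄ + 4f₅ + f₆] = 0.222222·(456) = 101.3333.

101.3333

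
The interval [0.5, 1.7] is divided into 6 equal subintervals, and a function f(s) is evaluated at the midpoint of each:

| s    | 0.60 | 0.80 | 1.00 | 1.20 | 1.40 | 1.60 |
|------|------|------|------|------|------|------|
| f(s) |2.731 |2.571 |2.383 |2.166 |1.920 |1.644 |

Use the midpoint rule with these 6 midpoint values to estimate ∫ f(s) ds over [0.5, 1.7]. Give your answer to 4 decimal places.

2.6830

h = 0.2, n = 6.
h·[y(m₁) + y(m₂) + y(m₃) + y(m₄) + y(m₅) + y(m₆)] = 0.2·(13.415) = 2.6830.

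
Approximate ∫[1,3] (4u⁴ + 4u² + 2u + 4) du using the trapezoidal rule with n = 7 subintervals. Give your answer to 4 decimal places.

247.2037

h = (3 − 1)/7 = 0.285714.
Nodes u₀,…,u₇ = 1, 1.285714, 1.571429, 1.857143, 2.142857, 2.428571, 2.714286, 3.
f(u) = 4u⁴ + 4u² + 2u + 4: f₀=14, f₁=24.114119, f₂=41.411912, f₃=69.092045, f₄=110.992920, f₅=171.592670, f₆=256.009163, f₇=370.
(h/2)·[f₀ + 2f₁ + 2f₂ + 2f₃ + 2f₄ + 2f₅ + 2f₆ + f₇] = 0.142857·(1730.425656) = 247.2037.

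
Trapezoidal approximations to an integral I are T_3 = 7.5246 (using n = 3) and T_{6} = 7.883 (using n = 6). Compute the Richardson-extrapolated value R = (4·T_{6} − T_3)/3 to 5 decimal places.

R = (4·T_{6} − T_3) / 3 = (4·7.883 − 7.5246)/3 = (24.0074)/3 = 8.00247.

8.00247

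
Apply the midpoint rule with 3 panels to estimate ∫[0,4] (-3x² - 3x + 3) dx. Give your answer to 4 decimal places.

h = (4 − 0)/3 = 1.333333.
Midpoints m₁,…,m₃ = 0.666667, 2, 3.333333.
f(m₁)=-0.333333, f(m₂)=-15, f(m₃)=-40.333333.
h·[f(m₁) + f(m₂) + f(m₃)] = 1.333333·(-55.666667) = -74.2222.

-74.2222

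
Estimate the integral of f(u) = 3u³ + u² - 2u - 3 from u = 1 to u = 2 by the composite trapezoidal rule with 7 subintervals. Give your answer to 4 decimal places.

7.6327

h = (2 − 1)/7 = 0.142857.
Nodes u₀,…,u₇ = 1, 1.142857, 1.285714, 1.428571, 1.571429, 1.714286, 1.857143, 2.
f(u) = 3u³ + u² - 2u - 3: f₀=-1, f₁=0.498542, f₂=2.457726, f₃=4.930029, f₄=7.967930, f₅=11.623907, f₆=15.950437, f₇=21.
(h/2)·[f₀ + 2f₁ + 2f₂ + 2f₃ + 2f₄ + 2f₅ + 2f₆ + f₇] = 0.071429·(106.857143) = 7.6327.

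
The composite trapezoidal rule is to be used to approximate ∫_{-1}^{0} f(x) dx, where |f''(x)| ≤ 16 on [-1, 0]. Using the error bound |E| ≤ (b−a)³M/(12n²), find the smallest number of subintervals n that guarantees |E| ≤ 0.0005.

Need 16/(12n²) ≤ 0.0005.
n² ≥ 16/(12·0.0005) = 2666.67 ⇒ n ≥ 51.6398, so the smallest n is 52.

52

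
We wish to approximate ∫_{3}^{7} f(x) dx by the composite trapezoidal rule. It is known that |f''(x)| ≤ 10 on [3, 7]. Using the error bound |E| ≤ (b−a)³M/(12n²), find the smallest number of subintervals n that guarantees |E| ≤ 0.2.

Need 640/(12n²) ≤ 0.2.
n² ≥ 640/(12·0.2) = 266.667 ⇒ n ≥ 16.3299, so the smallest n is 17.

17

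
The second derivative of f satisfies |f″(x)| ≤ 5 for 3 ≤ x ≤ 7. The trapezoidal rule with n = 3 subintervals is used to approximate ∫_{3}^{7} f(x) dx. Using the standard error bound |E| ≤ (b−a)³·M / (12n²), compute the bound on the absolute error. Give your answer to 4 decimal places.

|E| ≤ (4)³·5 / (12·3²) = 320/108 = 2.9630.

2.9630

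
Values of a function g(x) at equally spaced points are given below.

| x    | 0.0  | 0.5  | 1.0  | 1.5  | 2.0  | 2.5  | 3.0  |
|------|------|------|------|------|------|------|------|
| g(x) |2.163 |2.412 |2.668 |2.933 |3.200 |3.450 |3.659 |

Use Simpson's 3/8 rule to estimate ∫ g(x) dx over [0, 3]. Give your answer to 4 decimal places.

8.7896

h = 0.5, n = 6.
(3h/8)·[y₀ + 3y₁ + 3y₂ + 2y₃ + 3y₄ + 3y₅ + y₆] = 0.1875·(46.878) = 8.7896.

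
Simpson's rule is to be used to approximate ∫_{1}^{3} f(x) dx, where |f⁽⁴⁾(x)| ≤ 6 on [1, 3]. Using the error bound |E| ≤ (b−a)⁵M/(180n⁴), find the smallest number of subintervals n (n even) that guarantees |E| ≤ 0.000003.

26

Need 192/(180n⁴) ≤ 0.000003.
n⁴ ≥ 192/(180·0.000003) = 355556 ⇒ n ≥ 24.4189, so the smallest even n is 26. (n must be even for Simpson's rule.)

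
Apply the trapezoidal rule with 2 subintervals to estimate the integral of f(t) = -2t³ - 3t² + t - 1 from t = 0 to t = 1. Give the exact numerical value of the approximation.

-2.25

h = (1 − 0)/2 = 0.5.
Nodes t₀,…,t₂ = 0, 0.5, 1.
f(t) = -2t³ - 3t² + t - 1: f₀=-1, f₁=-1.5, f₂=-5.
(h/2)·[f₀ + 2f₁ + f₂] = 0.25·(-9) = -2.25.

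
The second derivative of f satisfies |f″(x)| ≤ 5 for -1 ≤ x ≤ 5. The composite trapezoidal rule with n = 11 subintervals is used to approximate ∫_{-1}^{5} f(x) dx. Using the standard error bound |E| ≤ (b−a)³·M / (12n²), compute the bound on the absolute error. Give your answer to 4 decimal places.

0.7438

|E| ≤ (6)³·5 / (12·11²) = 1080/1452 = 0.7438.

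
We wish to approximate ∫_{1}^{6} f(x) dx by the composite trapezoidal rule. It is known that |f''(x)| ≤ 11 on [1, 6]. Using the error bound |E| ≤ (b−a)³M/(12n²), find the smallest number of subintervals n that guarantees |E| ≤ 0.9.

Need 1375/(12n²) ≤ 0.9.
n² ≥ 1375/(12·0.9) = 127.315 ⇒ n ≥ 11.2834, so the smallest n is 12.

12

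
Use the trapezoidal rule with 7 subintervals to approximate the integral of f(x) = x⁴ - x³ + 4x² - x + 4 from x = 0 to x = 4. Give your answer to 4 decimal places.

240.6497

h = (4 − 0)/7 = 0.571429.
Nodes x₀,…,x₇ = 0, 0.571429, 1.142857, 1.714286, 2.285714, 2.857143, 3.428571, 4.
f(x) = x⁴ - x³ + 4x² - x + 4: f₀=4, f₁=4.654727, f₂=8.294877, f₃=17.639317, f₄=37.965848, f₅=77.111204, f₆=145.471054, f₇=256.
(h/2)·[f₀ + 2f₁ + 2f₂ + 2f₃ + 2f₄ + 2f₅ + 2f₆ + f₇] = 0.285714·(842.274052) = 240.6497.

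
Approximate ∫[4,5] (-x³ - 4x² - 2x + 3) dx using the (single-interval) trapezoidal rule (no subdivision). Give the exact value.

-182.5

T = (b−a)/2 · [f(4) + f(5)] = 0.5·[(-133) + (-232)] = -182.5.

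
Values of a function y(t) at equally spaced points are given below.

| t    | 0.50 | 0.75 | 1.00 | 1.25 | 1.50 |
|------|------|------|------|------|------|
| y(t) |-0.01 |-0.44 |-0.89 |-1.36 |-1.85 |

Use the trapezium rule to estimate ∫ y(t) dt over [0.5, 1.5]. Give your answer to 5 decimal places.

-0.90500

h = 0.25, n = 4.
(h/2)·[y₀ + 2y₁ + 2y₂ + 2y₃ + y₄] = 0.125·(-7.24) = -0.90500.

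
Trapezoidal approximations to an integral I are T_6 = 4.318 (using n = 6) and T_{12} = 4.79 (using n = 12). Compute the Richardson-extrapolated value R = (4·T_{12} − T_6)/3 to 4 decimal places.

R = (4·T_{12} − T_6) / 3 = (4·4.79 − 4.318)/3 = (14.842)/3 = 4.9473.

4.9473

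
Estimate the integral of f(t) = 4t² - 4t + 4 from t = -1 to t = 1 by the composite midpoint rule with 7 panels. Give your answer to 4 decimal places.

10.6122

h = (1 − (-1))/7 = 0.285714.
Midpoints m₁,…,m₇ = -0.857143, -0.571429, -0.285714, 0, 0.285714, 0.571429, 0.857143.
f(m₁)=10.367347, f(m₂)=7.591837, f(m₃)=5.469388, f(m₄)=4, f(m₅)=3.183673, f(m₆)=3.020408, f(m₇)=3.510204.
h·[f(m₁) + f(m₂) + f(m₃) + f(m₄) + f(m₅) + f(m₆) + f(m₇)] = 0.285714·(37.142857) = 10.6122.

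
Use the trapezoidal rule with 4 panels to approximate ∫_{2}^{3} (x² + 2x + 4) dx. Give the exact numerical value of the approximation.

h = (3 − 2)/4 = 0.25.
Nodes x₀,…,x₄ = 2, 2.25, 2.5, 2.75, 3.
f(x) = x² + 2x + 4: f₀=12, f₁=13.5625, f₂=15.25, f₃=17.0625, f₄=19.
(h/2)·[f₀ + 2f₁ + 2f₂ + 2f₃ + f₄] = 0.125·(122.75) = 15.34375.

15.34375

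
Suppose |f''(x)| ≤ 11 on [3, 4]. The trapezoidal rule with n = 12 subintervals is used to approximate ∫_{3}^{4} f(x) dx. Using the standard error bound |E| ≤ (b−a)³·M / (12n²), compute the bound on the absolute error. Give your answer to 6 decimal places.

|E| ≤ (1)³·11 / (12·12²) = 11/1728 = 0.006366.

0.006366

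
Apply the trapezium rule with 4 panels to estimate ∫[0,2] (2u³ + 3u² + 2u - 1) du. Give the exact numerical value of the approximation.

18.75

h = (2 − 0)/4 = 0.5.
Nodes u₀,…,u₄ = 0, 0.5, 1, 1.5, 2.
f(u) = 2u³ + 3u² + 2u - 1: f₀=-1, f₁=1, f₂=6, f₃=15.5, f₄=31.
(h/2)·[f₀ + 2f₁ + 2f₂ + 2f₃ + f₄] = 0.25·(75) = 18.75.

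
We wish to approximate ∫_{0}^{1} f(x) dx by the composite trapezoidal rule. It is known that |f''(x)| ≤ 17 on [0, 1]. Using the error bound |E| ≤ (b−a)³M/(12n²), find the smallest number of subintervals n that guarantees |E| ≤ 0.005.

Need 17/(12n²) ≤ 0.005.
n² ≥ 17/(12·0.005) = 283.333 ⇒ n ≥ 16.8325, so the smallest n is 17.

17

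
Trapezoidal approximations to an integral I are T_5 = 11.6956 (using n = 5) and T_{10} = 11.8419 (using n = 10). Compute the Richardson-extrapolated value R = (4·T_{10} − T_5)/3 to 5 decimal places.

R = (4·T_{10} − T_5) / 3 = (4·11.8419 − 11.6956)/3 = (35.6720)/3 = 11.89067.

11.89067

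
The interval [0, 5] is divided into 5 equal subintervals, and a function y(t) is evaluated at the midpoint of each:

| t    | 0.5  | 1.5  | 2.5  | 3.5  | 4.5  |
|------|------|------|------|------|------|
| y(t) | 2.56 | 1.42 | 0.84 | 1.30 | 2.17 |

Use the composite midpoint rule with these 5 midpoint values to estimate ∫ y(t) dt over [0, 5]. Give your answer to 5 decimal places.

8.29000

h = 1, n = 5.
h·[y(m₁) + y(m₂) + y(m₃) + y(m₄) + y(m₅)] = 1·(8.29) = 8.29000.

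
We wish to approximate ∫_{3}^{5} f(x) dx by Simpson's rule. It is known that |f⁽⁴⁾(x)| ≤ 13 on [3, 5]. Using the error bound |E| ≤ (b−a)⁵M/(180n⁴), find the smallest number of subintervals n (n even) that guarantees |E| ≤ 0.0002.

Need 416/(180n⁴) ≤ 0.0002.
n⁴ ≥ 416/(180·0.0002) = 11555.6 ⇒ n ≥ 10.3681, so the smallest even n is 12. (n must be even for Simpson's rule.)

12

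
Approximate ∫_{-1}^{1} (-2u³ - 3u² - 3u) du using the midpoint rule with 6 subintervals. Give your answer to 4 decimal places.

-1.9444

h = (1 − (-1))/6 = 0.333333.
Midpoints m₁,…,m₆ = -0.833333, -0.5, -0.166667, 0.166667, 0.5, 0.833333.
f(m₁)=1.574074, f(m₂)=1, f(m₃)=0.425926, f(m₄)=-0.592593, f(m₅)=-2.5, f(m₆)=-5.740741.
h·[f(m₁) + f(m₂) + f(m₃) + f(m₄) + f(m₅) + f(m₆)] = 0.333333·(-5.833333) = -1.9444.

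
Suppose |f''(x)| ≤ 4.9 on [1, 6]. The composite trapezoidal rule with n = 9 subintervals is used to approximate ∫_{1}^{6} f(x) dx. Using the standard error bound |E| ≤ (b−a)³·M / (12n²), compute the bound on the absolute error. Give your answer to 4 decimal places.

0.6301

|E| ≤ (5)³·4.9 / (12·9²) = 612.5/972 = 0.6301.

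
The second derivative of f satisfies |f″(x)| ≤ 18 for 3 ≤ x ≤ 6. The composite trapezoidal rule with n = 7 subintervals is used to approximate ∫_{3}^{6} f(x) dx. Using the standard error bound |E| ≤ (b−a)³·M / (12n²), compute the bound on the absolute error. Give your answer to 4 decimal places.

0.8265

|E| ≤ (3)³·18 / (12·7²) = 486/588 = 0.8265.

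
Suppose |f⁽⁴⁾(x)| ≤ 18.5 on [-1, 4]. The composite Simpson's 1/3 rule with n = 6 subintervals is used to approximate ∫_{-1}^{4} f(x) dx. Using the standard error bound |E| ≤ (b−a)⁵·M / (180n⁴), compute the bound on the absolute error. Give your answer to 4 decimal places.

|E| ≤ (5)⁵·18.5 / (180·6⁴) = 57812.5/233280 = 0.2478.

0.2478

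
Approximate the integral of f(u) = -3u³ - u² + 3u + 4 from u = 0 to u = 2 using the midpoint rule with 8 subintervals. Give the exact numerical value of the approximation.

h = (2 − 0)/8 = 0.25.
Midpoints m₁,…,m₈ = 0.125, 0.375, 0.625, 0.875, 1.125, 1.375, 1.625, 1.875.
f(m₁)=4.353515625, f(m₂)=4.826171875, f(m₃)=4.751953125, f(m₄)=3.849609375, f(m₅)=1.837890625, f(m₆)=-1.564453125, f(m₇)=-6.638671875, f(m₈)=-13.666015625.
h·[f(m₁) + f(m₂) + f(m₃) + f(m₄) + f(m₅) + f(m₆) + f(m₇) + f(m₈)] = 0.25·(-2.25) = -0.5625.

-0.5625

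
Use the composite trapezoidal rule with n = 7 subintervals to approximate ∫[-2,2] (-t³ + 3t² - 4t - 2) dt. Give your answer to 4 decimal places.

h = (2 − (-2))/7 = 0.571429.
Nodes t₀,…,t₇ = -2, -1.428571, -0.857143, -0.285714, 0.285714, 0.857143, 1.428571, 2.
f(t) = -t³ + 3t² - 4t - 2: f₀=26, f₁=12.752187, f₂=4.262391, f₃=-0.588921, f₄=-2.921283, f₅=-3.854227, f₆=-4.507289, f₇=-6.
(h/2)·[f₀ + 2f₁ + 2f₂ + 2f₃ + 2f₄ + 2f₅ + 2f₆ + f₇] = 0.285714·(30.285714) = 8.6531.

8.6531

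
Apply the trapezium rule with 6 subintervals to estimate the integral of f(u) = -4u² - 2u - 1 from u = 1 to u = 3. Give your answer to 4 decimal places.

-44.8148

h = (3 − 1)/6 = 0.333333.
Nodes u₀,…,u₆ = 1, 1.333333, 1.666667, 2, 2.333333, 2.666667, 3.
f(u) = -4u² - 2u - 1: f₀=-7, f₁=-10.777778, f₂=-15.444444, f₃=-21, f₄=-27.444444, f₅=-34.777778, f₆=-43.
(h/2)·[f₀ + 2f₁ + 2f₂ + 2f₃ + 2f₄ + 2f₅ + f₆] = 0.166667·(-268.888889) = -44.8148.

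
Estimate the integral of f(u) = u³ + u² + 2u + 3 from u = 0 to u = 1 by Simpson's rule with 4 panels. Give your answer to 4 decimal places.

h = (1 − 0)/4 = 0.25.
Nodes u₀,…,u₄ = 0, 0.25, 0.5, 0.75, 1.
f(u) = u³ + u² + 2u + 3: f₀=3, f₁=3.578125, f₂=4.375, f₃=5.484375, f₄=7.
(h/3)·[f₀ + 4f₁ + 2f₂ + 4f₃ + f₄] = 0.083333·(55) = 4.5833.

4.5833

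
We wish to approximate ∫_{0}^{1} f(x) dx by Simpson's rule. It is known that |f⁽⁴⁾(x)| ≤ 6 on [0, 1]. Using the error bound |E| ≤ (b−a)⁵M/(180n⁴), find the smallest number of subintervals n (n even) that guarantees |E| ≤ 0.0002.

Need 6/(180n⁴) ≤ 0.0002.
n⁴ ≥ 6/(180·0.0002) = 166.667 ⇒ n ≥ 3.5930, so the smallest even n is 4. (n must be even for Simpson's rule.)

4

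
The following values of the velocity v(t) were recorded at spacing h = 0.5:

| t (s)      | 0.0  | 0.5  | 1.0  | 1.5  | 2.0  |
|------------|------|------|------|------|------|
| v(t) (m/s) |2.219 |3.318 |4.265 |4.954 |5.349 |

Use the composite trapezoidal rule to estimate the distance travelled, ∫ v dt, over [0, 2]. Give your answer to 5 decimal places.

h = 0.5, n = 4.
(h/2)·[y₀ + 2y₁ + 2y₂ + 2y₃ + y₄] = 0.25·(32.642) = 8.16050.

8.16050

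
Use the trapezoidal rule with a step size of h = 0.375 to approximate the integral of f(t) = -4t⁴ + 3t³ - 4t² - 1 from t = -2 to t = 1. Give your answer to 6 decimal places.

h = (1 − (-2))/8 = 0.375.
Nodes t₀,…,t₈ = -2, -1.625, -1.25, -0.875, -0.5, -0.125, 0.25, 0.625, 1.
f(t) = -4t⁴ + 3t³ - 4t² - 1: f₀=-105, f₁=-52.3271484375, f₂=-22.875, f₃=-8.4169921875, f₄=-2.625, f₅=-1.0693359375, f₆=-1.21875, f₇=-2.4404296875, f₈=-6.
(h/2)·[f₀ + 2f₁ + 2f₂ + 2f₃ + 2f₄ + 2f₅ + 2f₆ + 2f₇ + f₈] = 0.1875·(-292.9453125) = -54.927246.

-54.927246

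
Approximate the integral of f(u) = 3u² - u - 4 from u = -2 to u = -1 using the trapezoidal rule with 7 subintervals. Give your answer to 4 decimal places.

h = (-1 − (-2))/7 = 0.142857.
Nodes u₀,…,u₇ = -2, -1.857143, -1.714286, -1.571429, -1.428571, -1.285714, -1.142857, -1.
f(u) = 3u² - u - 4: f₀=10, f₁=8.204082, f₂=6.530612, f₃=4.979592, f₄=3.551020, f₅=2.244898, f₆=1.061224, f₇=0.
(h/2)·[f₀ + 2f₁ + 2f₂ + 2f₃ + 2f₄ + 2f₅ + 2f₆ + f₇] = 0.071429·(63.142857) = 4.5102.

4.5102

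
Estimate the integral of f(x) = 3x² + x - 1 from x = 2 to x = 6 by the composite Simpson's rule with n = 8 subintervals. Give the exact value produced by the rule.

h = (6 − 2)/8 = 0.5.
Nodes x₀,…,x₈ = 2, 2.5, 3, 3.5, 4, 4.5, 5, 5.5, 6.
f(x) = 3x² + x - 1: f₀=13, f₁=20.25, f₂=29, f₃=39.25, f₄=51, f₅=64.25, f₆=79, f₇=95.25, f₈=113.
(h/3)·[f₀ + 4f₁ + 2f₂ + 4f₃ + 2f₄ + 4f₅ + 2f₆ + 4f₇ + f₈] = 0.166667·(1320) = 220.

220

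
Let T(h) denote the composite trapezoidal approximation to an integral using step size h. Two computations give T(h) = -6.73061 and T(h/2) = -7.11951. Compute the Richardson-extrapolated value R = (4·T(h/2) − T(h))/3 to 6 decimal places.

-7.249143

R = (4·T(h/2) − T(h)) / 3 = (4·(-7.11951) − (-6.73061))/3 = (-21.74743)/3 = -7.249143.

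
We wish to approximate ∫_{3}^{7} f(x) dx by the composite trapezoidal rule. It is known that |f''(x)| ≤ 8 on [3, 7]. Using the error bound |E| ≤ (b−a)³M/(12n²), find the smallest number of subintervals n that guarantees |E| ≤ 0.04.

33

Need 512/(12n²) ≤ 0.04.
n² ≥ 512/(12·0.04) = 1066.67 ⇒ n ≥ 32.6599, so the smallest n is 33.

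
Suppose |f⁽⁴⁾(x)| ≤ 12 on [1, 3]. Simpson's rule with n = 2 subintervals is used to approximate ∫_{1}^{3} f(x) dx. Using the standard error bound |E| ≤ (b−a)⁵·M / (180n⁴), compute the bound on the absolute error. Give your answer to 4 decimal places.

|E| ≤ (2)⁵·12 / (180·2⁴) = 384/2880 = 0.1333.

0.1333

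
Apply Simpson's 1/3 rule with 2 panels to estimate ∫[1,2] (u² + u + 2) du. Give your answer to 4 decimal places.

5.8333

h = (2 − 1)/2 = 0.5.
Nodes u₀,…,u₂ = 1, 1.5, 2.
f(u) = u² + u + 2: f₀=4, f₁=5.75, f₂=8.
(h/3)·[f₀ + 4f₁ + f₂] = 0.166667·(35) = 5.8333.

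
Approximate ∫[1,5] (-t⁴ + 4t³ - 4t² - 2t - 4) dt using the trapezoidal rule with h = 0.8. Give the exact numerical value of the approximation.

-218.87872

h = (5 − 1)/5 = 0.8.
Nodes t₀,…,t₅ = 1, 1.8, 2.6, 3.4, 4.2, 5.
f(t) = -t⁴ + 4t³ - 4t² - 2t - 4: f₀=-7, f₁=-7.7296, f₂=-11.6336, f₃=-33.4576, f₄=-97.7776, f₅=-239.
(h/2)·[f₀ + 2f₁ + 2f₂ + 2f₃ + 2f₄ + f₅] = 0.4·(-547.1968) = -218.87872.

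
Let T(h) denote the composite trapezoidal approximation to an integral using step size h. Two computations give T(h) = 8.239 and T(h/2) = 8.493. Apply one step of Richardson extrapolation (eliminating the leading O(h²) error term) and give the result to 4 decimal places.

8.5777

R = (4·T(h/2) − T(h)) / 3 = (4·8.493 − 8.239)/3 = (25.733)/3 = 8.5777.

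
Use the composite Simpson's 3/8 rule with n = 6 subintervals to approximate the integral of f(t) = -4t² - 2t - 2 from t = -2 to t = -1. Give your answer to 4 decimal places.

-8.3333

h = (-1 − (-2))/6 = 0.166667.
Nodes t₀,…,t₆ = -2, -1.833333, -1.666667, -1.5, -1.333333, -1.166667, -1.
f(t) = -4t² - 2t - 2: f₀=-14, f₁=-11.777778, f₂=-9.777778, f₃=-8, f₄=-6.444444, f₅=-5.111111, f₆=-4.
(3h/8)·[f₀ + 3f₁ + 3f₂ + 2f₃ + 3f₄ + 3f₅ + f₆] = 0.0625·(-133.333333) = -8.3333.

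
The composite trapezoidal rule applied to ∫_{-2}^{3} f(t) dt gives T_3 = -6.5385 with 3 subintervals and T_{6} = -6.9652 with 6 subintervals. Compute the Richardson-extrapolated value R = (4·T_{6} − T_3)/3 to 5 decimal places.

R = (4·T_{6} − T_3) / 3 = (4·(-6.9652) − (-6.5385))/3 = (-21.3223)/3 = -7.10743.

-7.10743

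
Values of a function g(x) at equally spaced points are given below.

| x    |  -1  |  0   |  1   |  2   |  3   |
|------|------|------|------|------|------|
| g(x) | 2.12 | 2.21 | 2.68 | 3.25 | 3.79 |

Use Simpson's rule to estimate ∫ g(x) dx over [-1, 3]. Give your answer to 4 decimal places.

h = 1, n = 4.
(h/3)·[y₀ + 4y₁ + 2y₂ + 4y₃ + y₄] = 0.333333·(33.11) = 11.0367.

11.0367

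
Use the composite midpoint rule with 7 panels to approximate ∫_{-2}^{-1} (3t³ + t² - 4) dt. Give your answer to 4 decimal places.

-12.8954

h = (-1 − (-2))/7 = 0.142857.
Midpoints m₁,…,m₇ = -1.928571, -1.785714, -1.642857, -1.5, -1.357143, -1.214286, -1.071429.
f(m₁)=-21.799927, f(m₂)=-17.893950, f(m₃)=-14.603134, f(m₄)=-11.875, f(m₅)=-9.657070, f(m₆)=-7.896866, f(m₇)=-6.541910.
h·[f(m₁) + f(m₂) + f(m₃) + f(m₄) + f(m₅) + f(m₆) + f(m₇)] = 0.142857·(-90.267857) = -12.8954.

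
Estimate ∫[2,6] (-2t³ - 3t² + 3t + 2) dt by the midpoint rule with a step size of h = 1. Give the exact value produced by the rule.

-783

h = (6 − 2)/4 = 1.
Midpoints m₁,…,m₄ = 2.5, 3.5, 4.5, 5.5.
f(m₁)=-40.5, f(m₂)=-110, f(m₃)=-227.5, f(m₄)=-405.
h·[f(m₁) + f(m₂) + f(m₃) + f(m₄)] = 1·(-783) = -783.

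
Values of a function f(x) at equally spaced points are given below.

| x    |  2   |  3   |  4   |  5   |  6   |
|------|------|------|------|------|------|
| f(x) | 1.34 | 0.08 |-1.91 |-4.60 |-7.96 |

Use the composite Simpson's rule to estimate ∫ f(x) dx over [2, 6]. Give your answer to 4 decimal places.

h = 1, n = 4.
(h/3)·[y₀ + 4y₁ + 2y₂ + 4y₃ + y₄] = 0.333333·(-28.52) = -9.5067.

-9.5067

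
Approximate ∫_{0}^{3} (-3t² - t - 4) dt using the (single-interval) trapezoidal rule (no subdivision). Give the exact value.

-57

T = (b−a)/2 · [f(0) + f(3)] = 1.5·[(-4) + (-34)] = -57.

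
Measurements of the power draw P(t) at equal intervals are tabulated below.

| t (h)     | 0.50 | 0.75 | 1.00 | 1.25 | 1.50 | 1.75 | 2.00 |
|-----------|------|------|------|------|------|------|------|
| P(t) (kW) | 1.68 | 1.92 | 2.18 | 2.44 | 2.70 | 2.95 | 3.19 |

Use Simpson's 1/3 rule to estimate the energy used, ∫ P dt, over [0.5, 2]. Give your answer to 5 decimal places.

3.65583

h = 0.25, n = 6.
(h/3)·[y₀ + 4y₁ + 2y₂ + 4y₃ + 2y₄ + 4y₅ + y₆] = 0.083333·(43.87) = 3.65583.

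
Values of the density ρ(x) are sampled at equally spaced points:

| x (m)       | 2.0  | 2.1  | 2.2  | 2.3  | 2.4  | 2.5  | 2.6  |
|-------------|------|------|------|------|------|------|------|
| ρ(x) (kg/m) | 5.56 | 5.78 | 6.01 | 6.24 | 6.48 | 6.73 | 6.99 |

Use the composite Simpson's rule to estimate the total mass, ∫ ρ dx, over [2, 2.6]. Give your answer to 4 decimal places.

3.7510

h = 0.1, n = 6.
(h/3)·[y₀ + 4y₁ + 2y₂ + 4y₃ + 2y₄ + 4y₅ + y₆] = 0.033333·(112.53) = 3.7510.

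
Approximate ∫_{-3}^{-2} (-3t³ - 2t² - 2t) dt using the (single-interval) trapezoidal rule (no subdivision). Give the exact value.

44.5

T = (b−a)/2 · [f(-3) + f(-2)] = 0.5·[69 + 20] = 44.5.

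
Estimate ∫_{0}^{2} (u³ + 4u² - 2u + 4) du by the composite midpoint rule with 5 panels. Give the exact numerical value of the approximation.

18.48

h = (2 − 0)/5 = 0.4.
Midpoints m₁,…,m₅ = 0.2, 0.6, 1, 1.4, 1.8.
f(m₁)=3.768, f(m₂)=4.456, f(m₃)=7, f(m₄)=11.784, f(m₅)=19.192.
h·[f(m₁) + f(m₂) + f(m₃) + f(m₄) + f(m₅)] = 0.4·(46.2) = 18.48.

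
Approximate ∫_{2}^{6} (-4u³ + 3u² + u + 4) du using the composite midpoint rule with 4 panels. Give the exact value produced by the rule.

-1025

h = (6 − 2)/4 = 1.
Midpoints m₁,…,m₄ = 2.5, 3.5, 4.5, 5.5.
f(m₁)=-37.25, f(m₂)=-127.25, f(m₃)=-295.25, f(m₄)=-565.25.
h·[f(m₁) + f(m₂) + f(m₃) + f(m₄)] = 1·(-1025) = -1025.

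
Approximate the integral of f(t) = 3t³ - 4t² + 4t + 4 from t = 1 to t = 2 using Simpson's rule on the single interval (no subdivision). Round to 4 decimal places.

S = (b−a)/6 · [f(1) + 4f(1.5) + f(2)] = 0.166667·[7 + 4·11.125 + 20] = 11.9167.

11.9167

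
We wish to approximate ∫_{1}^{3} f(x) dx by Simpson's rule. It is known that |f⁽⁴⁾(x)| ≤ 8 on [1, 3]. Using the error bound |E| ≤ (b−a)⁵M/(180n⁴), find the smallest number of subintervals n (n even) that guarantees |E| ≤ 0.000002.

30

Need 256/(180n⁴) ≤ 0.000002.
n⁴ ≥ 256/(180·0.000002) = 711111 ⇒ n ≥ 29.0392, so the smallest even n is 30. (n must be even for Simpson's rule.)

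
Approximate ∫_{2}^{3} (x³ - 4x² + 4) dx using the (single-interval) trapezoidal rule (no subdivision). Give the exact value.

-4.5

T = (b−a)/2 · [f(2) + f(3)] = 0.5·[(-4) + (-5)] = -4.5.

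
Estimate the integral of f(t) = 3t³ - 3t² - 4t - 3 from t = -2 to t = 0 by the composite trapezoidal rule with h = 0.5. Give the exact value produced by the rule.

h = (0 − (-2))/4 = 0.5.
Nodes t₀,…,t₄ = -2, -1.5, -1, -0.5, 0.
f(t) = 3t³ - 3t² - 4t - 3: f₀=-31, f₁=-13.875, f₂=-5, f₃=-2.125, f₄=-3.
(h/2)·[f₀ + 2f₁ + 2f₂ + 2f₃ + f₄] = 0.25·(-76) = -19.

-19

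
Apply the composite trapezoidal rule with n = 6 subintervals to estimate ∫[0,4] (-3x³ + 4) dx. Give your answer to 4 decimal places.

h = (4 − 0)/6 = 0.666667.
Nodes x₀,…,x₆ = 0, 0.666667, 1.333333, 2, 2.666667, 3.333333, 4.
f(x) = -3x³ + 4: f₀=4, f₁=3.111111, f₂=-3.111111, f₃=-20, f₄=-52.888889, f₅=-107.111111, f₆=-188.
(h/2)·[f₀ + 2f₁ + 2f₂ + 2f₃ + 2f₄ + 2f₅ + f₆] = 0.333333·(-544) = -181.3333.

-181.3333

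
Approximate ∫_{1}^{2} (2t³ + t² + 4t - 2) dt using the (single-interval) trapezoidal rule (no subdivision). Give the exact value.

T = (b−a)/2 · [f(1) + f(2)] = 0.5·[5 + 26] = 15.5.

15.5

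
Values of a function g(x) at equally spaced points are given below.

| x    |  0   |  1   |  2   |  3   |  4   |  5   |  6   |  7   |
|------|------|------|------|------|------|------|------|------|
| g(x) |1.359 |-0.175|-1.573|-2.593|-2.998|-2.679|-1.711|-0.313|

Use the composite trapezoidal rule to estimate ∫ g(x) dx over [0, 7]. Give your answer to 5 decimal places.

-11.20600

h = 1, n = 7.
(h/2)·[y₀ + 2y₁ + 2y₂ + 2y₃ + 2y₄ + 2y₅ + 2y₆ + y₇] = 0.5·(-22.412) = -11.20600.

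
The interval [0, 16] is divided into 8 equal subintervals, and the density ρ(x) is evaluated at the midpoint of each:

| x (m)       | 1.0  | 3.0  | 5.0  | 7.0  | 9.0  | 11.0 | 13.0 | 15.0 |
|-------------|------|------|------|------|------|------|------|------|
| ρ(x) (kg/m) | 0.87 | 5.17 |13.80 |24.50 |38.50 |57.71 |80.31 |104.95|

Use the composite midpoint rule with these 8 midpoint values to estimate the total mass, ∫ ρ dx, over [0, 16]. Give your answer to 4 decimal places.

h = 2, n = 8.
h·[y(m₁) + y(m₂) + y(m₃) + y(m₄) + y(m₅) + y(m₆) + y(m₇) + y(m₈)] = 2·(325.81) = 651.6200.

651.6200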